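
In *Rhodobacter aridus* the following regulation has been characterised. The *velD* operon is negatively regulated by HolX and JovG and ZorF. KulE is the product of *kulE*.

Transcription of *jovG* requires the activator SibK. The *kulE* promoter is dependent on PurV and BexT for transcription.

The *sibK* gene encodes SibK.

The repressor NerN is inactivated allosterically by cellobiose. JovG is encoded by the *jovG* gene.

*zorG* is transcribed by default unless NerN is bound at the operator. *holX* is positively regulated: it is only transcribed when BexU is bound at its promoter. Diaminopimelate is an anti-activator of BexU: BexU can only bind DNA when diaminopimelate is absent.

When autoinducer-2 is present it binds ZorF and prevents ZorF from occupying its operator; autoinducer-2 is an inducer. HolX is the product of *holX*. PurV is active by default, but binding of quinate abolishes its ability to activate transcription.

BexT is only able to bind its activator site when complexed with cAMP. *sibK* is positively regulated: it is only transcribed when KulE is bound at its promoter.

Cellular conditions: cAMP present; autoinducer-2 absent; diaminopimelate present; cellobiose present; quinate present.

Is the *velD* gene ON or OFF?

Diaminopimelate is present, so BexU is inactive.
Required activator BexU is absent, so *holX* is not transcribed.
So HolX is not produced.
Quinate is present, so PurV is inactive.
cAMP is present, so BexT is active.
Required activator PurV is absent, so *kulE* is not transcribed.
So KulE is not produced.
Required activator KulE is absent, so *sibK* is not transcribed.
So SibK is not produced.
Required activator SibK is absent, so *jovG* is not transcribed.
So JovG is not produced.
Autoinducer-2 is absent, so ZorF is active.
With repressor ZorF bound, *velD* is not transcribed.

OFF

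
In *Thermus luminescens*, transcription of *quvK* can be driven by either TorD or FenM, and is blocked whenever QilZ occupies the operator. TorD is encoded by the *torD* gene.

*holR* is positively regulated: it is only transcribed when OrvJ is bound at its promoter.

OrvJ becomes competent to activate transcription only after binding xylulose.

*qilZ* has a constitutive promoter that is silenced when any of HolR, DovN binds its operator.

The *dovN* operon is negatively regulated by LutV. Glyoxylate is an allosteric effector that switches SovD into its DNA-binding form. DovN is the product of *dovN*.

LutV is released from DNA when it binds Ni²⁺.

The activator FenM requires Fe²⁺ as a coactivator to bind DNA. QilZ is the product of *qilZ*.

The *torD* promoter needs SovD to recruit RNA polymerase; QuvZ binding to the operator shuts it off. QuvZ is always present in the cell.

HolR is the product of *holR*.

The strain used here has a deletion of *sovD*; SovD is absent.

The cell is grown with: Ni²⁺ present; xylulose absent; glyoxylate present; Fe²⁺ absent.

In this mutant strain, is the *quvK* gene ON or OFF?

Xylulose is absent, so OrvJ is inactive.
Required activator OrvJ is absent, so *holR* is not transcribed.
So HolR is not produced.
Ni²⁺ is present, so LutV is inactive.
With no repressor bound, *dovN* is transcribed.
So DovN is produced and active.
With repressor DovN bound, *qilZ* is not transcribed.
So QilZ is not produced.
QuvZ is produced constitutively and is active.
SovD is non-functional in this strain, so it has no effect.
With repressor QuvZ bound, *torD* is not transcribed.
So TorD is not produced.
Fe²⁺ is absent, so FenM is inactive.
No activator is available at the *quvK* promoter, so *quvK* is not transcribed.

OFF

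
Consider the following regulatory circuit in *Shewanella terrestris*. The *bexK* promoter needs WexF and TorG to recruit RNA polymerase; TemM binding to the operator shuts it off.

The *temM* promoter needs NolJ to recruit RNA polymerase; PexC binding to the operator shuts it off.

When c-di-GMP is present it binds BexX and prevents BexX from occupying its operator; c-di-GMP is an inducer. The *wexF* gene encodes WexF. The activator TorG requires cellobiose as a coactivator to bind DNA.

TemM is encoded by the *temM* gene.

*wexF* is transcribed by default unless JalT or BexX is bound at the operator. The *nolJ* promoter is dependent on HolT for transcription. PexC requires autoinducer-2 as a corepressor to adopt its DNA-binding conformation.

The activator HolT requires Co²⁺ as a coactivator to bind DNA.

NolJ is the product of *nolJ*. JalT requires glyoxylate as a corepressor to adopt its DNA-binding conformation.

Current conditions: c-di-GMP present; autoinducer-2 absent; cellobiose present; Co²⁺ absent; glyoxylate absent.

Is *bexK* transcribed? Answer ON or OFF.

ON

Autoinducer-2 is absent, so PexC is inactive.
Co²⁺ is absent, so HolT is inactive.
Required activator HolT is absent, so *nolJ* is not transcribed.
So NolJ is not produced.
Required activator NolJ is absent, so *temM* is not transcribed.
So TemM is not produced.
Glyoxylate is absent, so JalT is inactive.
c-di-GMP is present, so BexX is inactive.
With no repressor bound, *wexF* is transcribed.
So WexF is produced and active.
Cellobiose is present, so TorG is active.
No repressor is bound and WexF and TorG are active, so *bexK* is transcribed.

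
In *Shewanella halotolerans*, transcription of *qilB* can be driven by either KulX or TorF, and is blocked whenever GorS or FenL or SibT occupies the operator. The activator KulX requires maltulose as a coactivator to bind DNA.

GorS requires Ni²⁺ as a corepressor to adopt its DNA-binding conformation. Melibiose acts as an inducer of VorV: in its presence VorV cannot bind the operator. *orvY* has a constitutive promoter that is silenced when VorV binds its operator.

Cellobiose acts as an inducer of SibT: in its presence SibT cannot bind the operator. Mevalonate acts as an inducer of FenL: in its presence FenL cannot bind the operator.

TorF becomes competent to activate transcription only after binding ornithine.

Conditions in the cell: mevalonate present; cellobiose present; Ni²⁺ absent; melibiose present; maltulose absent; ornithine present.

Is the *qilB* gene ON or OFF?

ON

Maltulose is absent, so KulX is inactive.
Ni²⁺ is absent, so GorS is inactive.
Mevalonate is present, so FenL is inactive.
Cellobiose is present, so SibT is inactive.
Ornithine is present, so TorF is active.
Activator TorF is present, so *qilB* is transcribed.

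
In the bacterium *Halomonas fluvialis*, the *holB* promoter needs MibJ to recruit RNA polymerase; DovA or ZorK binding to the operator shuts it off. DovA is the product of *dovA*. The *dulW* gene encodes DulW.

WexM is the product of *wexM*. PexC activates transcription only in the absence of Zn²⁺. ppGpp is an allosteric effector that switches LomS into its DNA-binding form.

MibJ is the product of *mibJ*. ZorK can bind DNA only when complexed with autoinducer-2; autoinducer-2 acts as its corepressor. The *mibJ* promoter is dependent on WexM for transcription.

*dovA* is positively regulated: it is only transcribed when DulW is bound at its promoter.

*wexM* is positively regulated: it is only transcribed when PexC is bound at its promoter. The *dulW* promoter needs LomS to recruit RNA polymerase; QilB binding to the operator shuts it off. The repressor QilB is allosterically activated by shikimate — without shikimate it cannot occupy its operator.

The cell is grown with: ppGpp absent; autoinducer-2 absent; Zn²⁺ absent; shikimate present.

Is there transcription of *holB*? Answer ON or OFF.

ppGpp is absent, so LomS is inactive.
Shikimate is present, so QilB is active.
With repressor QilB bound, *dulW* is not transcribed.
So DulW is not produced.
Required activator DulW is absent, so *dovA* is not transcribed.
So DovA is not produced.
Zn²⁺ is absent, so PexC is active.
No repressor is bound and PexC is active, so *wexM* is transcribed.
So WexM is produced and active.
No repressor is bound and WexM is active, so *mibJ* is transcribed.
So MibJ is produced and active.
Autoinducer-2 is absent, so ZorK is inactive.
No repressor is bound and MibJ is active, so *holB* is transcribed.

ON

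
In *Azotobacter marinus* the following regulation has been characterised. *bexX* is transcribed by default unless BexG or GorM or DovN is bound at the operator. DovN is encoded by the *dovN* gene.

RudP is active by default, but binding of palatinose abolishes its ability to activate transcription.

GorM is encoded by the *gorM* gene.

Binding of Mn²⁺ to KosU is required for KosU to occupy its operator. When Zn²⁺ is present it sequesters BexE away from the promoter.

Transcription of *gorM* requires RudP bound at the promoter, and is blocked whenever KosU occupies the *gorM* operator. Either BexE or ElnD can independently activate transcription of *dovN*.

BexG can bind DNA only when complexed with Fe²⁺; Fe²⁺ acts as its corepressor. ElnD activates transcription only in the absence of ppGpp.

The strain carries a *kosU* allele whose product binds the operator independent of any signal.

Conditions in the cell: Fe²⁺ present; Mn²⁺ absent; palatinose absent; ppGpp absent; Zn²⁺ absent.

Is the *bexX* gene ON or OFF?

Fe²⁺ is present, so BexG is active.
Palatinose is absent, so RudP is active.
KosU is constitutively active in this strain.
With repressor KosU bound, *gorM* is not transcribed.
So GorM is not produced.
Zn²⁺ is absent, so BexE is active.
ppGpp is absent, so ElnD is active.
Activator BexE is present, so *dovN* is transcribed.
So DovN is produced and active.
With repressor BexG bound, *bexX* is not transcribed.

OFF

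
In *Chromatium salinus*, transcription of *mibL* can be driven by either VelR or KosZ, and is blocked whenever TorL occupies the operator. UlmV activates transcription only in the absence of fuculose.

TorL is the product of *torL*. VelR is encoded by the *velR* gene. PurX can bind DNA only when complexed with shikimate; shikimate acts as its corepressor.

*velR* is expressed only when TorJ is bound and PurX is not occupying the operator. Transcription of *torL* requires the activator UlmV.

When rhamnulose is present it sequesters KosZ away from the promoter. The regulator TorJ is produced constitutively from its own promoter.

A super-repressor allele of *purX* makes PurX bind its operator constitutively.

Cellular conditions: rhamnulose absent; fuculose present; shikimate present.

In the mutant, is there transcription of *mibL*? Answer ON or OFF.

ON

TorJ is produced constitutively and is active.
PurX is constitutively active in this strain.
With repressor PurX bound, *velR* is not transcribed.
So VelR is not produced.
Fuculose is present, so UlmV is inactive.
Required activator UlmV is absent, so *torL* is not transcribed.
So TorL is not produced.
Rhamnulose is absent, so KosZ is active.
Activator KosZ is present, so *mibL* is transcribed.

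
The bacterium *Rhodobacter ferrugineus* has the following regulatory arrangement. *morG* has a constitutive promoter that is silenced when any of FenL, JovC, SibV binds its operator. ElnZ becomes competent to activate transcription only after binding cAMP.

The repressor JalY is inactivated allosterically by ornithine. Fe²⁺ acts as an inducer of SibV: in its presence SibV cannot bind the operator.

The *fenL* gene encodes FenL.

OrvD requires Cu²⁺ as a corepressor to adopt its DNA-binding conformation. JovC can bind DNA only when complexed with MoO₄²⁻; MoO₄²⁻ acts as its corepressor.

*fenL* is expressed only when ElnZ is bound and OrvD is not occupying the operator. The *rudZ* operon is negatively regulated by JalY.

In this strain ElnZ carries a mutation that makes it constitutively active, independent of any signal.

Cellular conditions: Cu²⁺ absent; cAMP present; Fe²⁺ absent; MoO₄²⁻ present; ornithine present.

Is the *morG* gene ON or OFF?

OFF

Cu²⁺ is absent, so OrvD is inactive.
ElnZ is constitutively active in this strain.
No repressor is bound and ElnZ is active, so *fenL* is transcribed.
So FenL is produced and active.
MoO₄²⁻ is present, so JovC is active.
Fe²⁺ is absent, so SibV is active.
With repressor FenL bound, *morG* is not transcribed.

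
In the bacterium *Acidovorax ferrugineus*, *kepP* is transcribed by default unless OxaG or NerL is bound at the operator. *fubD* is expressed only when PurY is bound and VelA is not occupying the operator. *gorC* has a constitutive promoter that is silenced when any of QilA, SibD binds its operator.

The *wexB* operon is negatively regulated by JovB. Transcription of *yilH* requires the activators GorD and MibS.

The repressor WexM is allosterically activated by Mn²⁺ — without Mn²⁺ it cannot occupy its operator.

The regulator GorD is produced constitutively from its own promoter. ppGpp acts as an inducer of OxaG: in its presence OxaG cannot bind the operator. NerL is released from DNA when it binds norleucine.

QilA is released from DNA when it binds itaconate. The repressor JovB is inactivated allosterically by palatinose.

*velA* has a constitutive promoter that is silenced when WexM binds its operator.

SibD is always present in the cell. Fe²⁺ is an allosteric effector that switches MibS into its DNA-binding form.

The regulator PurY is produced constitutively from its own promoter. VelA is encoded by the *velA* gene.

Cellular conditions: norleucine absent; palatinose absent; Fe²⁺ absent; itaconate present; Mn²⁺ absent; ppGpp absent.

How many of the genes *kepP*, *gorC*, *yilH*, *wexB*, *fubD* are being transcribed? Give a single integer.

0

ppGpp is absent, so OxaG is active.
Norleucine is absent, so NerL is active.
With repressor OxaG bound, *kepP* is not transcribed.
→ *kepP* is OFF.
Itaconate is present, so QilA is inactive.
SibD is produced constitutively and is active.
With repressor SibD bound, *gorC* is not transcribed.
→ *gorC* is OFF.
GorD is produced constitutively and is active.
Fe²⁺ is absent, so MibS is inactive.
Required activator MibS is absent, so *yilH* is not transcribed.
→ *yilH* is OFF.
Palatinose is absent, so JovB is active.
With repressor JovB bound, *wexB* is not transcribed.
→ *wexB* is OFF.
PurY is produced constitutively and is active.
Mn²⁺ is absent, so WexM is inactive.
With no repressor bound, *velA* is transcribed.
So VelA is produced and active.
With repressor VelA bound, *fubD* is not transcribed.
→ *fubD* is OFF.
0 of the 5 genes are transcribed.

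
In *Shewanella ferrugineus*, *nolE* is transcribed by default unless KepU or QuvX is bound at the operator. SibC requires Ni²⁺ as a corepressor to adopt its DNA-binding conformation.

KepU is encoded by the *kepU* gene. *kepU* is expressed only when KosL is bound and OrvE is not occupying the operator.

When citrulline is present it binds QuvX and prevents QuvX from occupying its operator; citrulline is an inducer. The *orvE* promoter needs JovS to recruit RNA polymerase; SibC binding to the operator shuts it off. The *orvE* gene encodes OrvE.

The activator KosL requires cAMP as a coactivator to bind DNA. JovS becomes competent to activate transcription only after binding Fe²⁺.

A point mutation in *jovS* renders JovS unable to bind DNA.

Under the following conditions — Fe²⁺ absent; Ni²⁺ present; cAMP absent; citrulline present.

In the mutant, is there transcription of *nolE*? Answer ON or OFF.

ON

cAMP is absent, so KosL is inactive.
JovS is non-functional in this strain, so it has no effect.
Ni²⁺ is present, so SibC is active.
With repressor SibC bound, *orvE* is not transcribed.
So OrvE is not produced.
Required activator KosL is absent, so *kepU* is not transcribed.
So KepU is not produced.
Citrulline is present, so QuvX is inactive.
With no repressor bound, *nolE* is transcribed.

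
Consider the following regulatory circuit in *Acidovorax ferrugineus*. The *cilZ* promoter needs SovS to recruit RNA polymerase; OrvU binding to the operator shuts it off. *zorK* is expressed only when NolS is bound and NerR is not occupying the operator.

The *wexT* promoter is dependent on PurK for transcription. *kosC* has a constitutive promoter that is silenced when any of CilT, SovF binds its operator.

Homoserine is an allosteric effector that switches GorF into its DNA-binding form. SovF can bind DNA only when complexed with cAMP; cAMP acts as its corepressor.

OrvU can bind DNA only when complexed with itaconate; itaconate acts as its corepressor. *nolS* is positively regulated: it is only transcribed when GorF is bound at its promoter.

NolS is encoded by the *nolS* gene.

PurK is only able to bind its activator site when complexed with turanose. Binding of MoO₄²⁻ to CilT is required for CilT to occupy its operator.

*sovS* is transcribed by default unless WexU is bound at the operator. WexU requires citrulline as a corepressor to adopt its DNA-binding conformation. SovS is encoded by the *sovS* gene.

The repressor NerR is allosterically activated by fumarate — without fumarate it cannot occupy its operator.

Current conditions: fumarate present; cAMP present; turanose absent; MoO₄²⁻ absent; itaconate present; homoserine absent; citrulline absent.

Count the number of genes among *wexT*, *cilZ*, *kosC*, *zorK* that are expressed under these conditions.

Turanose is absent, so PurK is inactive.
Required activator PurK is absent, so *wexT* is not transcribed.
→ *wexT* is OFF.
Citrulline is absent, so WexU is inactive.
With no repressor bound, *sovS* is transcribed.
So SovS is produced and active.
Itaconate is present, so OrvU is active.
With repressor OrvU bound, *cilZ* is not transcribed.
→ *cilZ* is OFF.
MoO₄²⁻ is absent, so CilT is inactive.
cAMP is present, so SovF is active.
With repressor SovF bound, *kosC* is not transcribed.
→ *kosC* is OFF.
Fumarate is present, so NerR is active.
Homoserine is absent, so GorF is inactive.
Required activator GorF is absent, so *nolS* is not transcribed.
So NolS is not produced.
With repressor NerR bound, *zorK* is not transcribed.
→ *zorK* is OFF.
0 of the 4 genes are transcribed.

0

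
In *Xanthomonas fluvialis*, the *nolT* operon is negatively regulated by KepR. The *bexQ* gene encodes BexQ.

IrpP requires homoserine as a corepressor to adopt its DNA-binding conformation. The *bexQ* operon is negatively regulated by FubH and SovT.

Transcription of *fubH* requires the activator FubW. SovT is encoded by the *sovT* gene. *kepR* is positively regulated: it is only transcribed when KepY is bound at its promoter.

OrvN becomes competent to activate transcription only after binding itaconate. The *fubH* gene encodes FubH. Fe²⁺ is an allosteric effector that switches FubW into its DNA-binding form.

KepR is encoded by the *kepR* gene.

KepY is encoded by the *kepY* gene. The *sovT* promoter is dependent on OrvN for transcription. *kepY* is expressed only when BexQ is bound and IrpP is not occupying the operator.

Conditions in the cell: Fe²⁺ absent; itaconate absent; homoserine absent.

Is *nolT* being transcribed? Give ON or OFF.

OFF

Fe²⁺ is absent, so FubW is inactive.
Required activator FubW is absent, so *fubH* is not transcribed.
So FubH is not produced.
Itaconate is absent, so OrvN is inactive.
Required activator OrvN is absent, so *sovT* is not transcribed.
So SovT is not produced.
With no repressor bound, *bexQ* is transcribed.
So BexQ is produced and active.
Homoserine is absent, so IrpP is inactive.
No repressor is bound and BexQ is active, so *kepY* is transcribed.
So KepY is produced and active.
No repressor is bound and KepY is active, so *kepR* is transcribed.
So KepR is produced and active.
With repressor KepR bound, *nolT* is not transcribed.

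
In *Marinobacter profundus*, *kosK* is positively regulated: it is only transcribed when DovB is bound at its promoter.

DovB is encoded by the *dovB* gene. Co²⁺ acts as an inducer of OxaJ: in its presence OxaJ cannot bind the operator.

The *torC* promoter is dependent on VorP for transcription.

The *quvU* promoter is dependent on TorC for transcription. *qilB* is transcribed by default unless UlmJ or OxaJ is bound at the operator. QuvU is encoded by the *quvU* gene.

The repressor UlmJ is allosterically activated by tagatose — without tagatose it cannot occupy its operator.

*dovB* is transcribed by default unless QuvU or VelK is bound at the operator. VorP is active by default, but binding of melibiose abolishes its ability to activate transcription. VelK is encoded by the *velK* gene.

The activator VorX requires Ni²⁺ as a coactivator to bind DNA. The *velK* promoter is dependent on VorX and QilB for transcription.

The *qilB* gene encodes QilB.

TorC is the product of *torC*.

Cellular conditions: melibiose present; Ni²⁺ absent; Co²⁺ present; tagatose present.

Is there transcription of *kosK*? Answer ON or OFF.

ON

Melibiose is present, so VorP is inactive.
Required activator VorP is absent, so *torC* is not transcribed.
So TorC is not produced.
Required activator TorC is absent, so *quvU* is not transcribed.
So QuvU is not produced.
Ni²⁺ is absent, so VorX is inactive.
Tagatose is present, so UlmJ is active.
Co²⁺ is present, so OxaJ is inactive.
With repressor UlmJ bound, *qilB* is not transcribed.
So QilB is not produced.
Required activator VorX is absent, so *velK* is not transcribed.
So VelK is not produced.
With no repressor bound, *dovB* is transcribed.
So DovB is produced and active.
No repressor is bound and DovB is active, so *kosK* is transcribed.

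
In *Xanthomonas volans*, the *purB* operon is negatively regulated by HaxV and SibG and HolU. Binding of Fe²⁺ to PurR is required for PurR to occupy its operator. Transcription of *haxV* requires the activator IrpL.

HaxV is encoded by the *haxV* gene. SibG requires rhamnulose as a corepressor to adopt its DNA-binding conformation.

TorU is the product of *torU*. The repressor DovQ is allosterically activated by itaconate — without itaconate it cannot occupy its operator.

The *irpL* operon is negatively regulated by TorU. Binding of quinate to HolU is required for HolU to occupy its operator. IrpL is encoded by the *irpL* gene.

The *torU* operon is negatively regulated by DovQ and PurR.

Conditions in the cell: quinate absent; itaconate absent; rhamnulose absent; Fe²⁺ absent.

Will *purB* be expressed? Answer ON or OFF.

Itaconate is absent, so DovQ is inactive.
Fe²⁺ is absent, so PurR is inactive.
With no repressor bound, *torU* is transcribed.
So TorU is produced and active.
With repressor TorU bound, *irpL* is not transcribed.
So IrpL is not produced.
Required activator IrpL is absent, so *haxV* is not transcribed.
So HaxV is not produced.
Rhamnulose is absent, so SibG is inactive.
Quinate is absent, so HolU is inactive.
With no repressor bound, *purB* is transcribed.

ON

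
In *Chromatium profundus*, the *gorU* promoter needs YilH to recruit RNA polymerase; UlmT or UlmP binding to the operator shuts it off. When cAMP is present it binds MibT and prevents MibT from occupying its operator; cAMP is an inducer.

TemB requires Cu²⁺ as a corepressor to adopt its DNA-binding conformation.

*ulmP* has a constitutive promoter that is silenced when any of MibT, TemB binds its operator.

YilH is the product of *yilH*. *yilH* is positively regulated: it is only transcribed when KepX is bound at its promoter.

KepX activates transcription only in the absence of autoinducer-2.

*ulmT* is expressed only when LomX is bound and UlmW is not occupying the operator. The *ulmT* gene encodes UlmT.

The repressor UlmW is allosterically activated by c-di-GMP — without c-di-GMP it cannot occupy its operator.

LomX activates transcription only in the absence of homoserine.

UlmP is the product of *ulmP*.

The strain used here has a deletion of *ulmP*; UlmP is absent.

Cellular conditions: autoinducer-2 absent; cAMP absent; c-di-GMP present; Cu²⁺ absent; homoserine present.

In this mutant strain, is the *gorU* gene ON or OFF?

ON

Homoserine is present, so LomX is inactive.
c-di-GMP is present, so UlmW is active.
With repressor UlmW bound, *ulmT* is not transcribed.
So UlmT is not produced.
Autoinducer-2 is absent, so KepX is active.
No repressor is bound and KepX is active, so *yilH* is transcribed.
So YilH is produced and active.
UlmP is non-functional in this strain, so it has no effect.
No repressor is bound and YilH is active, so *gorU* is transcribed.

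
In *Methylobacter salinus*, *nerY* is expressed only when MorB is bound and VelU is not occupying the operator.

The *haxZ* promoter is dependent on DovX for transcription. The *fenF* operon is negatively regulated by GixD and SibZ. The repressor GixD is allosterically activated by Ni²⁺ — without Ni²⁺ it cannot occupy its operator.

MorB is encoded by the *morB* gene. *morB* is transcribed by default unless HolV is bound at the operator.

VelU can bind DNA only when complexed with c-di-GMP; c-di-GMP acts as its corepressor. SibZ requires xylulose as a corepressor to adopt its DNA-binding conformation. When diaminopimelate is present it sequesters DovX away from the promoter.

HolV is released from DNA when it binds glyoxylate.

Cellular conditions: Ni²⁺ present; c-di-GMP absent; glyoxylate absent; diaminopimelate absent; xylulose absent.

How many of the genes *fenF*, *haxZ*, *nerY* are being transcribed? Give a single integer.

1

Ni²⁺ is present, so GixD is active.
Xylulose is absent, so SibZ is inactive.
With repressor GixD bound, *fenF* is not transcribed.
→ *fenF* is OFF.
Diaminopimelate is absent, so DovX is active.
No repressor is bound and DovX is active, so *haxZ* is transcribed.
→ *haxZ* is ON.
Glyoxylate is absent, so HolV is active.
With repressor HolV bound, *morB* is not transcribed.
So MorB is not produced.
c-di-GMP is absent, so VelU is inactive.
Required activator MorB is absent, so *nerY* is not transcribed.
→ *nerY* is OFF.
1 of the 3 genes is transcribed.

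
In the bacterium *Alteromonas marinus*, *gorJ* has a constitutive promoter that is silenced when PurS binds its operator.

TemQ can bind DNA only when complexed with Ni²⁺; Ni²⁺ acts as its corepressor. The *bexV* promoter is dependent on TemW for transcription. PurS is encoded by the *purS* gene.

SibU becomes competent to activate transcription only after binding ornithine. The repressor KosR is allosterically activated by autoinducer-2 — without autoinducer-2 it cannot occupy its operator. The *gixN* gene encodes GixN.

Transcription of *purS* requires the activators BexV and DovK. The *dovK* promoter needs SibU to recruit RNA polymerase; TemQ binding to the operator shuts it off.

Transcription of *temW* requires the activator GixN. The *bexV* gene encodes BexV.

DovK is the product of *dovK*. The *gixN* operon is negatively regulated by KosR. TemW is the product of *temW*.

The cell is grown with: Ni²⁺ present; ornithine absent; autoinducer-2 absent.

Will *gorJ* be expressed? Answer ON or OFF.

ON

Autoinducer-2 is absent, so KosR is inactive.
With no repressor bound, *gixN* is transcribed.
So GixN is produced and active.
No repressor is bound and GixN is active, so *temW* is transcribed.
So TemW is produced and active.
No repressor is bound and TemW is active, so *bexV* is transcribed.
So BexV is produced and active.
Ornithine is absent, so SibU is inactive.
Ni²⁺ is present, so TemQ is active.
With repressor TemQ bound, *dovK* is not transcribed.
So DovK is not produced.
Required activator DovK is absent, so *purS* is not transcribed.
So PurS is not produced.
With no repressor bound, *gorJ* is transcribed.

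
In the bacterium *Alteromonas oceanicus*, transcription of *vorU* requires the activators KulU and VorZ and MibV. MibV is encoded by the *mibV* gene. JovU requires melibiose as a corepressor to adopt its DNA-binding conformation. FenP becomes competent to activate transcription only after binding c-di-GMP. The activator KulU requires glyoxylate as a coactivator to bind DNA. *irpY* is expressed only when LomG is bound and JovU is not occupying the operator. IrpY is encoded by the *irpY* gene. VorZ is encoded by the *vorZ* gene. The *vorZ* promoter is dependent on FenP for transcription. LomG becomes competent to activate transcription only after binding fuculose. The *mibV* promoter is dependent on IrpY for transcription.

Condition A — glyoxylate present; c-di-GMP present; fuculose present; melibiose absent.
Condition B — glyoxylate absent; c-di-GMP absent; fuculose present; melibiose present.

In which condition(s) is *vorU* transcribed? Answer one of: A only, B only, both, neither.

Condition A:
Glyoxylate is present, so KulU is active.
c-di-GMP is present, so FenP is active.
No repressor is bound and FenP is active, so *vorZ* is transcribed.
So VorZ is produced and active.
Fuculose is present, so LomG is active.
Melibiose is absent, so JovU is inactive.
No repressor is bound and LomG is active, so *irpY* is transcribed.
So IrpY is produced and active.
No repressor is bound and IrpY is active, so *mibV* is transcribed.
So MibV is produced and active.
No repressor is bound and KulU and VorZ and MibV are active, so *vorU* is transcribed.
→ *vorU* is ON in A.
Condition B:
Glyoxylate is absent, so KulU is inactive.
c-di-GMP is absent, so FenP is inactive.
Required activator FenP is absent, so *vorZ* is not transcribed.
So VorZ is not produced.
Fuculose is present, so LomG is active.
Melibiose is present, so JovU is active.
With repressor JovU bound, *irpY* is not transcribed.
So IrpY is not produced.
Required activator IrpY is absent, so *mibV* is not transcribed.
So MibV is not produced.
Required activator KulU is absent, so *vorU* is not transcribed.
→ *vorU* is OFF in B.

A only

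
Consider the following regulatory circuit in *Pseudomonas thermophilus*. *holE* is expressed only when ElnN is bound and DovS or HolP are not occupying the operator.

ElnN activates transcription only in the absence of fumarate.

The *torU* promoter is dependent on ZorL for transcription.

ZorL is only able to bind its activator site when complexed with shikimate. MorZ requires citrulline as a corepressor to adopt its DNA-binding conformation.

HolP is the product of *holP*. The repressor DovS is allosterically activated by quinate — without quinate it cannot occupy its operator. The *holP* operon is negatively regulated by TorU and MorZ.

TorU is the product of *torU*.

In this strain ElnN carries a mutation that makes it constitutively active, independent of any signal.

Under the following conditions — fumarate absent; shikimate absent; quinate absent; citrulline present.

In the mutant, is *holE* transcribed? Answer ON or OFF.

ON

Quinate is absent, so DovS is inactive.
Shikimate is absent, so ZorL is inactive.
Required activator ZorL is absent, so *torU* is not transcribed.
So TorU is not produced.
Citrulline is present, so MorZ is active.
With repressor MorZ bound, *holP* is not transcribed.
So HolP is not produced.
ElnN is constitutively active in this strain.
No repressor is bound and ElnN is active, so *holE* is transcribed.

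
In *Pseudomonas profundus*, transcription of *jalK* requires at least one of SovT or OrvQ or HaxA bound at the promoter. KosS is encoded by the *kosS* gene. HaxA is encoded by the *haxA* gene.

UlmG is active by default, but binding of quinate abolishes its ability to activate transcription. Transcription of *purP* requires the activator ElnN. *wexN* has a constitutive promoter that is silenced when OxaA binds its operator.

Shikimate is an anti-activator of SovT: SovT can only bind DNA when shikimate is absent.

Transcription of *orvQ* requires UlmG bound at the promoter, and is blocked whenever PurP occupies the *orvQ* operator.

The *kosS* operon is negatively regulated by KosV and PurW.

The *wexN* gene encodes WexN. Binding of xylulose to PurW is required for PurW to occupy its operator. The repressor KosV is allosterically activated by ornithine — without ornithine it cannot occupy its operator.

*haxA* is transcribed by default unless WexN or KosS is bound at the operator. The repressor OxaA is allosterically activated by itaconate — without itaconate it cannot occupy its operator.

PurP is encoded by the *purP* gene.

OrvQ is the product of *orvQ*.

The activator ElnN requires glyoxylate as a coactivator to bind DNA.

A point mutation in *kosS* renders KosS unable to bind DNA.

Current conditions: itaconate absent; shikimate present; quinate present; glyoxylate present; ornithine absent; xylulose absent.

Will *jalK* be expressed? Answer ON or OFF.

Shikimate is present, so SovT is inactive.
Glyoxylate is present, so ElnN is active.
No repressor is bound and ElnN is active, so *purP* is transcribed.
So PurP is produced and active.
Quinate is present, so UlmG is inactive.
With repressor PurP bound, *orvQ* is not transcribed.
So OrvQ is not produced.
Itaconate is absent, so OxaA is inactive.
With no repressor bound, *wexN* is transcribed.
So WexN is produced and active.
KosS is non-functional in this strain, so it has no effect.
With repressor WexN bound, *haxA* is not transcribed.
So HaxA is not produced.
No activator is available at the *jalK* promoter, so *jalK* is not transcribed.

OFF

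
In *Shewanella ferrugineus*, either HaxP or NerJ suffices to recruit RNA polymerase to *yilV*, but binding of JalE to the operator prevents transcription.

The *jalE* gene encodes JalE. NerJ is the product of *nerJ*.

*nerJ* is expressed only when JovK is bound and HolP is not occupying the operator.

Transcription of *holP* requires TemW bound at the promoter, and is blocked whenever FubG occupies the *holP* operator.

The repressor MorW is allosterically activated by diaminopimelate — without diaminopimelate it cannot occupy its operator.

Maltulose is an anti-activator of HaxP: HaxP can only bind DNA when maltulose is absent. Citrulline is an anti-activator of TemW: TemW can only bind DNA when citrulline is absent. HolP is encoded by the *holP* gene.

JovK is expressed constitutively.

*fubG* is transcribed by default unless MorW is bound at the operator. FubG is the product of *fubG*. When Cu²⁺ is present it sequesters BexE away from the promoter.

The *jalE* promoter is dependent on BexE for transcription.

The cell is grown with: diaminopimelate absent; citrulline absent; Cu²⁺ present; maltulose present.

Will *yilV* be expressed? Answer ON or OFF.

ON

Cu²⁺ is present, so BexE is inactive.
Required activator BexE is absent, so *jalE* is not transcribed.
So JalE is not produced.
Maltulose is present, so HaxP is inactive.
JovK is produced constitutively and is active.
Citrulline is absent, so TemW is active.
Diaminopimelate is absent, so MorW is inactive.
With no repressor bound, *fubG* is transcribed.
So FubG is produced and active.
With repressor FubG bound, *holP* is not transcribed.
So HolP is not produced.
No repressor is bound and JovK is active, so *nerJ* is transcribed.
So NerJ is produced and active.
Activator NerJ is present, so *yilV* is transcribed.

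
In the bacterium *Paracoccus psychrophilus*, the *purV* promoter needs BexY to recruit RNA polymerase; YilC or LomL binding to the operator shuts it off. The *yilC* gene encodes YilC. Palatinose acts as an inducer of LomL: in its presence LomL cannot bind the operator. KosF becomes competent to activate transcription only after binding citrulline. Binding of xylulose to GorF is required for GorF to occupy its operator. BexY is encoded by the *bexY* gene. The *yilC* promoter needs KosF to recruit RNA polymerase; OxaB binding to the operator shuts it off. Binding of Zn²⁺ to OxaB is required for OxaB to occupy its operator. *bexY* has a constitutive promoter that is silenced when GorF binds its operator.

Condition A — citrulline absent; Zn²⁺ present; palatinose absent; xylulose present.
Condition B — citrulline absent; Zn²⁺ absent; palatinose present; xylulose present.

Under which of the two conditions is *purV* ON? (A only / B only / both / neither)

Condition A:
Citrulline is absent, so KosF is inactive.
Zn²⁺ is present, so OxaB is active.
With repressor OxaB bound, *yilC* is not transcribed.
So YilC is not produced.
Palatinose is absent, so LomL is active.
Xylulose is present, so GorF is active.
With repressor GorF bound, *bexY* is not transcribed.
So BexY is not produced.
With repressor LomL bound, *purV* is not transcribed.
→ *purV* is OFF in A.
Condition B:
Citrulline is absent, so KosF is inactive.
Zn²⁺ is absent, so OxaB is inactive.
Required activator KosF is absent, so *yilC* is not transcribed.
So YilC is not produced.
Palatinose is present, so LomL is inactive.
Xylulose is present, so GorF is active.
With repressor GorF bound, *bexY* is not transcribed.
So BexY is not produced.
Required activator BexY is absent, so *purV* is not transcribed.
→ *purV* is OFF in B.

neither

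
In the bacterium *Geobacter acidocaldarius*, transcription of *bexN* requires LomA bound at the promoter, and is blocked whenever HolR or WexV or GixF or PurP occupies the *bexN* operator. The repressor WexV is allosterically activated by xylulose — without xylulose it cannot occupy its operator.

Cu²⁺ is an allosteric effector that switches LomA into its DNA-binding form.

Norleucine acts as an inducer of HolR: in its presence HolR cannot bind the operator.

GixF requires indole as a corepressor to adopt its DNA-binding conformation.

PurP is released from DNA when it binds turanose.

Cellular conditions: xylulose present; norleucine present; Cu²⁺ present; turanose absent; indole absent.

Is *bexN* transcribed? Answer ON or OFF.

Norleucine is present, so HolR is inactive.
Xylulose is present, so WexV is active.
Cu²⁺ is present, so LomA is active.
Indole is absent, so GixF is inactive.
Turanose is absent, so PurP is active.
With repressor WexV bound, *bexN* is not transcribed.

OFF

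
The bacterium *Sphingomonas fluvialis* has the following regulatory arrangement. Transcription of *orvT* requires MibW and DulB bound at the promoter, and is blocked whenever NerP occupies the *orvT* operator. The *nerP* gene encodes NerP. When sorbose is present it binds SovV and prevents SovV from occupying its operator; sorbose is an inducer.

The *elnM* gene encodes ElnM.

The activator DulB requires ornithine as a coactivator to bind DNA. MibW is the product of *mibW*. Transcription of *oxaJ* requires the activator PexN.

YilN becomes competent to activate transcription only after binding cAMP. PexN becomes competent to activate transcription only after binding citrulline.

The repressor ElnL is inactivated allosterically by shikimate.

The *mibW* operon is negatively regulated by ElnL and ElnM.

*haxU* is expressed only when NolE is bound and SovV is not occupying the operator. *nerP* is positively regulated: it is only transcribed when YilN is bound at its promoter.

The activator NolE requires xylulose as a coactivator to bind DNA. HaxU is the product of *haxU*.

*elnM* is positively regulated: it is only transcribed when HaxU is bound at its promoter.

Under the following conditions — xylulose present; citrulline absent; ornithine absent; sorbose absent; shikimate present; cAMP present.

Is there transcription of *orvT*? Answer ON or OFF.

OFF

cAMP is present, so YilN is active.
No repressor is bound and YilN is active, so *nerP* is transcribed.
So NerP is produced and active.
Shikimate is present, so ElnL is inactive.
Xylulose is present, so NolE is active.
Sorbose is absent, so SovV is active.
With repressor SovV bound, *haxU* is not transcribed.
So HaxU is not produced.
Required activator HaxU is absent, so *elnM* is not transcribed.
So ElnM is not produced.
With no repressor bound, *mibW* is transcribed.
So MibW is produced and active.
Ornithine is absent, so DulB is inactive.
With repressor NerP bound, *orvT* is not transcribed.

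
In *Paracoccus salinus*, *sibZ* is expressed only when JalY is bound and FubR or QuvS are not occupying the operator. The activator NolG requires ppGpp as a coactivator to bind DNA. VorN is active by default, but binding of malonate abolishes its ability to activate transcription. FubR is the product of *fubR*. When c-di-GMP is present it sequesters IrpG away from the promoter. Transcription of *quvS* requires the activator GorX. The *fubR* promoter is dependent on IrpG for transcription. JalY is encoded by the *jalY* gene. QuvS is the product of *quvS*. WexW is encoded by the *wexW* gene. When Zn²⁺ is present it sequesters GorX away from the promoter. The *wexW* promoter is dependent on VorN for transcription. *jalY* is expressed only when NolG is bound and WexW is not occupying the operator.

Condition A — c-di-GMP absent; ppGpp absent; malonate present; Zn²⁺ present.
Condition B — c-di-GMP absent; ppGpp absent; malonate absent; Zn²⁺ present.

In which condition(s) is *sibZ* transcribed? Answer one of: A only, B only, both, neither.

Condition A:
c-di-GMP is absent, so IrpG is active.
No repressor is bound and IrpG is active, so *fubR* is transcribed.
So FubR is produced and active.
ppGpp is absent, so NolG is inactive.
Malonate is present, so VorN is inactive.
Required activator VorN is absent, so *wexW* is not transcribed.
So WexW is not produced.
Required activator NolG is absent, so *jalY* is not transcribed.
So JalY is not produced.
Zn²⁺ is present, so GorX is inactive.
Required activator GorX is absent, so *quvS* is not transcribed.
So QuvS is not produced.
With repressor FubR bound, *sibZ* is not transcribed.
→ *sibZ* is OFF in A.
Condition B:
c-di-GMP is absent, so IrpG is active.
No repressor is bound and IrpG is active, so *fubR* is transcribed.
So FubR is produced and active.
ppGpp is absent, so NolG is inactive.
Malonate is absent, so VorN is active.
No repressor is bound and VorN is active, so *wexW* is transcribed.
So WexW is produced and active.
With repressor WexW bound, *jalY* is not transcribed.
So JalY is not produced.
Zn²⁺ is present, so GorX is inactive.
Required activator GorX is absent, so *quvS* is not transcribed.
So QuvS is not produced.
With repressor FubR bound, *sibZ* is not transcribed.
→ *sibZ* is OFF in B.

neither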